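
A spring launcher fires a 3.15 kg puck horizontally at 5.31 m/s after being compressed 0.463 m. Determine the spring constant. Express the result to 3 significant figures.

½kx² = ½mv²
k = mv²/x² = (3.15)(5.31)²/(0.463)² = 414.3 N/m

k = 414 N/m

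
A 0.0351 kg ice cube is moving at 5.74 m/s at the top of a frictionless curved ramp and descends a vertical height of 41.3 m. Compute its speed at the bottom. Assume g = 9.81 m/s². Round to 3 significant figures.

v = 29.0 m/s

Energy conservation between the two points: ½mv₀² + mgh = ½mv²
The mass cancels from both sides.
v² = v₀² + 2gh = (5.74)² + 2(9.81)(41.3) = 843.25
v = √843.25 = 29.04 m/s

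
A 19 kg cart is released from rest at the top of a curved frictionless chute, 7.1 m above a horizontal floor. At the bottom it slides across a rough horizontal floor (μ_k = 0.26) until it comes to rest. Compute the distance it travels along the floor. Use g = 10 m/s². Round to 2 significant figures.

d = 27 m

Applying the work–energy principle:
At rest all PE has been dissipated by friction: mgh = μ_k m g d
d = h/μ_k = 7.1/0.26 = 27.31 m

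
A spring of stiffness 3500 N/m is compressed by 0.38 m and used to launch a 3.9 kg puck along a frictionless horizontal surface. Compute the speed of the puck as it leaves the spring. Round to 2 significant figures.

Conservation of energy: ½kx² = ½mv²
v = x√(k/m) = 0.38 × √(3500/3.9) = 11.38 m/s

v = 11 m/s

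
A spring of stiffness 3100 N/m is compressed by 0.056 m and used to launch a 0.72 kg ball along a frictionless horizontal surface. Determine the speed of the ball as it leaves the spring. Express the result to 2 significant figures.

Conservation of energy: ½kx² = ½mv²
v = x√(k/m) = 0.056 × √(3100/0.72) = 3.675 m/s

v = 3.7 m/s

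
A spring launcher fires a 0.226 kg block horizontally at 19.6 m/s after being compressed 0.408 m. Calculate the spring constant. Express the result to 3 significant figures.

k = 522 N/m

Spring PE at full compression equals KE at release: ½kx² = ½mv²
k = mv²/x² = (0.226)(19.6)²/(0.408)² = 521.6 N/m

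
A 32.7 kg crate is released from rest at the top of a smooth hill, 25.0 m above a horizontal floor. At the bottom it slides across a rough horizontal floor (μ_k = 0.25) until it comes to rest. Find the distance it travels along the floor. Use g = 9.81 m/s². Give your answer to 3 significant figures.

d = 100 m

Energy at the top = energy at the end + work done against friction:
At rest all PE has been dissipated by friction: mgh = μ_k m g d
d = h/μ_k = 25.0/0.25 = 100.0 m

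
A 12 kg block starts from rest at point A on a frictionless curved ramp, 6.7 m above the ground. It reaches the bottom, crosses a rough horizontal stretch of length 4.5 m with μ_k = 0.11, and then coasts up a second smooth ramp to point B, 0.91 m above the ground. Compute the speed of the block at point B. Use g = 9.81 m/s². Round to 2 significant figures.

v = 10 m/s

Energy at A: mgh₁ = (12)(9.81)(6.7) = 788.72 J
Friction loss: W_f = μ_k mg d = 58.27 J
At B: ½mv² + mgh₂ = mgh₁ − W_f
½mv² = 788.72 − 58.27 − 107.13 = 623.33 J
v = √(2 × 623.33/12) = 10.19 m/s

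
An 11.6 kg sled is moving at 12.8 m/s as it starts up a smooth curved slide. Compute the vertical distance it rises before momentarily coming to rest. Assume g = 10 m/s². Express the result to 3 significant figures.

h = 8.19 m

By energy conservation, ½mv² = mgh
h = v²/(2g) = 12.8²/(2 × 10) = 8.192 m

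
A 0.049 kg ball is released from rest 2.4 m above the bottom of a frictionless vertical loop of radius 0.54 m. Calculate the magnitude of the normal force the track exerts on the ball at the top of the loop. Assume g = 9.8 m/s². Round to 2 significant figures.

N = 1.9 N

Energy from release to top (height 2r): mgh = ½mv_top² + mg(2r)
v_top² = 2g(h − 2r) = 2(9.8)(2.4 − 1.080) = 25.872 m²/s²
At the top, both N and weight point toward the centre: N + mg = mv_top²/r
N = m(v_top²/r − g) = 0.049(25.872/0.54 − 9.8) = 1.867 N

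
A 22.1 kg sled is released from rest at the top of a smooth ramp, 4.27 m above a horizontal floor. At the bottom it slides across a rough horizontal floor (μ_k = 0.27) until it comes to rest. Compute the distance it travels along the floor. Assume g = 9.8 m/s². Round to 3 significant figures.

Energy bookkeeping (friction removes W_f = μ_k N d):
At rest all PE has been dissipated by friction: mgh = μ_k m g d
d = h/μ_k = 4.27/0.27 = 15.81 m

d = 15.8 m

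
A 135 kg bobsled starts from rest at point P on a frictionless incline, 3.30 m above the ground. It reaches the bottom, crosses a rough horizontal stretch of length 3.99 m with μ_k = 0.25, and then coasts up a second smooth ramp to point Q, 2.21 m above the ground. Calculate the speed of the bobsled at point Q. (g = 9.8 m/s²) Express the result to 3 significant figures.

v = 1.35 m/s

Energy at P: mgh₁ = (135)(9.8)(3.30) = 4365.9 J
Friction loss: W_f = μ_k mg d = 1320 J
At Q: ½mv² + mgh₂ = mgh₁ − W_f
½mv² = 4365.9 − 1320 − 2923.8 = 122.38 J
v = √(2 × 122.38/135) = 1.346 m/s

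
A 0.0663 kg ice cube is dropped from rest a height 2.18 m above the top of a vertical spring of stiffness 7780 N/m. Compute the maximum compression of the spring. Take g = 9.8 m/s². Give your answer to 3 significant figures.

Measuring PE from the top of the relaxed spring, at max compression the cube has dropped H + x with zero KE, so:
mg(H + x) = ½kx²
½(7780)x² − (0.0663)(9.8)x − (0.0663)(9.8)(2.18) = 0
3890x² − 0.6497x − 1.416 = 0
x = [0.6497 + √(0.4222 + 22040)]/(2 × 3890) = 0.01917 m

x = 0.0192 m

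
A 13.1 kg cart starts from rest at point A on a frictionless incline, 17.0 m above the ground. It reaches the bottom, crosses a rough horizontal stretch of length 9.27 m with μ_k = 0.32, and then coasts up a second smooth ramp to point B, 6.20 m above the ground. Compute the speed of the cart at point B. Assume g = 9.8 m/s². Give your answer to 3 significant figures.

v = 12.4 m/s

Energy at A: mgh₁ = (13.1)(9.8)(17.0) = 2182.5 J
Friction loss: W_f = μ_k mg d = 380.8 J
At B: ½mv² + mgh₂ = mgh₁ − W_f
½mv² = 2182.5 − 380.8 − 795.96 = 1005.7 J
v = √(2 × 1005.7/13.1) = 12.39 m/s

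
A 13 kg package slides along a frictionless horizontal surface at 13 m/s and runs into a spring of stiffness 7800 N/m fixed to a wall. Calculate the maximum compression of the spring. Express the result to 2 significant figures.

All KE is stored as spring PE at maximum compression: ½mv² = ½kx²
x = v√(m/k) = 13 × √(13/7800) = 0.5307 m

x = 0.53 m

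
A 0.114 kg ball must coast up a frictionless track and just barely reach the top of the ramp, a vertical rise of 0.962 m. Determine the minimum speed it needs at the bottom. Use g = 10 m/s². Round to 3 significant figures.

At the top it is momentarily at rest, so all KE converts to PE: ½mv² = mgh
v = √(2gh) = √(2 × 10 × 0.962) = 4.386 m/s

v = 4.39 m/s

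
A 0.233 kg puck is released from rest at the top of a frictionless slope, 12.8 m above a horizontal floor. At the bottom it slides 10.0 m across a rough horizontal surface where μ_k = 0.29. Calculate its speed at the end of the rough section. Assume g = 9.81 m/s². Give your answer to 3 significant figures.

v = 13.9 m/s

Applying the work–energy principle:
mgh = ½mv² + μ_k m g d
W_f = μ_k mg d = (0.29)(0.233)(9.81)(10.0) = 6.629 J
½mv² = mgh − W_f = 29.257 − 6.629 = 22.629 J
v = √(2 × 22.629/0.233) = 13.94 m/s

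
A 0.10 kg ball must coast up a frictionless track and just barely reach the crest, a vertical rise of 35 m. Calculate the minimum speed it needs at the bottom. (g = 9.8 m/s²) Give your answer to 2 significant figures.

At the top it is momentarily at rest, so all KE converts to PE: ½mv² = mgh
v = √(2gh) = √(2 × 9.8 × 35) = 26.19 m/s

v = 26 m/s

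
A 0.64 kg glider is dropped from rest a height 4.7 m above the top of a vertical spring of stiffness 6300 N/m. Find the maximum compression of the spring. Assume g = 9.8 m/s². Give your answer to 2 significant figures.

Let x be the compression. The total drop is H + x, and the glider is instantaneously at rest at max compression, so energy conservation gives:
mg(H + x) = ½kx²
½(6300)x² − (0.64)(9.8)x − (0.64)(9.8)(4.7) = 0
3150x² − 6.272x − 29.48 = 0
x = [6.272 + √(39.34 + 371428)]/(2 × 3150) = 0.09774 m

x = 0.098 m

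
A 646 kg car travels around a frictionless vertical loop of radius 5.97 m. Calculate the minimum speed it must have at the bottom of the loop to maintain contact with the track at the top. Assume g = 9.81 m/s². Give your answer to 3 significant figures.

At the top: mg = mv_top²/r ⇒ v_top² = gr = 58.57 m²/s²
Energy from bottom to top (height 2r): ½mv_bot² = ½mv_top² + mg(2r)
v_bot² = gr + 4gr = 5gr = 292.8
v_bot = √(5gr) = 17.11 m/s

v = 17.1 m/s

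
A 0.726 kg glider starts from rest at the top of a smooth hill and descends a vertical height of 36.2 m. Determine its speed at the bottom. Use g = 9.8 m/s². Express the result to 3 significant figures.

v = 26.6 m/s

Mechanical energy is conserved (no friction): mgh = ½mv²
v = √(2gh) = √(2 × 9.8 × 36.2) = √709.52 = 26.64 m/s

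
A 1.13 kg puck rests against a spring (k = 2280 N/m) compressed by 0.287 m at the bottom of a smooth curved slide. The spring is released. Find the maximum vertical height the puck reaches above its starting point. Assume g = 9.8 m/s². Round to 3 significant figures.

h = 8.48 m

All spring PE becomes gravitational PE at the highest point: ½kx² = mgh
h = kx²/(2mg) = (2280)(0.287)²/(2 × 1.13 × 9.8) = 8.479 m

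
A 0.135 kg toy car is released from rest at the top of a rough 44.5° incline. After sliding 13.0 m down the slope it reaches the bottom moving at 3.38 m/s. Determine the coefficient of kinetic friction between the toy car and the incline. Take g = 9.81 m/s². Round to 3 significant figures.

Energy balance down the incline: mg L sinθ − ½mv² = μ_k (mg cosθ) L
mgL sinθ = 12.067 J; ½mv² = 0.77115 J
W_f = 12.067 − 0.77115 = 11.30 J
μ_k = W_f/(mg cosθ · L) = 11.30/(0.9446 × 13.0) = 0.9199

μ_k = 0.920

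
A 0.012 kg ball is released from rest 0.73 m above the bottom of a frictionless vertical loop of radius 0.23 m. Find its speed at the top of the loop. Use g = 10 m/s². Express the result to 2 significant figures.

Energy conservation: mgh = ½mv_top² + mg(2r)
v_top² = 2g(h − 2r) = 2(10)(0.73 − 0.4600) = 5.400
v_top = 2.324 m/s

v = 2.3 m/s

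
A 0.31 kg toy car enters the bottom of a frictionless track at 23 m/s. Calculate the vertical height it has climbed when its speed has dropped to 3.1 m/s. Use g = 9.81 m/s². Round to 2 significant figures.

Conservation of energy: ½mv₁² = ½mv₂² + mgh
h = (v₁² − v₂²)/(2g) = (23² − 3.1²)/(2 × 9.81) = 26.47 m

h = 26 m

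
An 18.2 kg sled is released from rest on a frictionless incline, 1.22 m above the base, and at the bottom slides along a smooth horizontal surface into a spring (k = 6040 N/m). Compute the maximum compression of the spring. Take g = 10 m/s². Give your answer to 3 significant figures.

x = 0.271 m

Energy conservation (no friction) from release to max compression: mgh = ½kx²
x = √(2mgh/k) = √(2 × 18.2 × 10 × 1.22 / 6040) = 0.2712 m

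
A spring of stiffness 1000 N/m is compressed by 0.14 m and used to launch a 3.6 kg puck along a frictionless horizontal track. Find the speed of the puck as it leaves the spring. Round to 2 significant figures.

v = 2.3 m/s

Spring PE converts entirely to kinetic energy: ½kx² = ½mv²
v = x√(k/m) = 0.14 × √(1000/3.6) = 2.333 m/s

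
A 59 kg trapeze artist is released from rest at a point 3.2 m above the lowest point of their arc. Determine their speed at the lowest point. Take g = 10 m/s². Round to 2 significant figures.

v = 8.0 m/s

Equating total energy at the two states: mgh = ½mv²
The mass cancels from both sides.
v = √(2gh) = √(2 × 10 × 3.2) = √64.000 = 8.000 m/s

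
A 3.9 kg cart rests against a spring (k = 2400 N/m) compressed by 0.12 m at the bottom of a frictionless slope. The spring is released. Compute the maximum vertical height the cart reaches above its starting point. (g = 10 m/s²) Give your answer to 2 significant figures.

All spring PE becomes gravitational PE at the highest point: ½kx² = mgh
h = kx²/(2mg) = (2400)(0.12)²/(2 × 3.9 × 10) = 0.4431 m

h = 0.44 m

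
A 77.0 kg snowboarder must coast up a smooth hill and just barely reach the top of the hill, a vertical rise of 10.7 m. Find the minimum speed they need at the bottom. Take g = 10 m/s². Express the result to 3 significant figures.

At the top they are momentarily at rest, so all KE converts to PE: ½mv² = mgh
v = √(2gh) = √(2 × 10 × 10.7) = 14.63 m/s

v = 14.6 m/s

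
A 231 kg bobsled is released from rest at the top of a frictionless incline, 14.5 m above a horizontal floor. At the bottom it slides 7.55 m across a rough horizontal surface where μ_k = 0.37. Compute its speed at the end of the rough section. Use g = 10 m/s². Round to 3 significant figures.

Energy bookkeeping (friction removes W_f = μ_k N d):
mgh = ½mv² + μ_k m g d
W_f = μ_k mg d = (0.37)(231)(10)(7.55) = 6453 J
½mv² = mgh − W_f = 33495 − 6453 = 27042 J
v = √(2 × 27042/231) = 15.30 m/s

v = 15.3 m/s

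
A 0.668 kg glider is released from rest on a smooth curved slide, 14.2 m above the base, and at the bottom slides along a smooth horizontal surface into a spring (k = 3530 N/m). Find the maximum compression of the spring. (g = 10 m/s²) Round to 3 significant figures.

Gravitational PE at the top equals spring PE at max compression: mgh = ½kx²
x = √(2mgh/k) = √(2 × 0.668 × 10 × 14.2 / 3530) = 0.2318 m

x = 0.232 m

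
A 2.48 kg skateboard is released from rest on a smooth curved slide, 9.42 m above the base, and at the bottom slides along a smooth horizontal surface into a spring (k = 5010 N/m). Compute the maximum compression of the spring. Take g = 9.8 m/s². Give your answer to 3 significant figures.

x = 0.302 m

Gravitational PE at the top equals spring PE at max compression: mgh = ½kx²
x = √(2mgh/k) = √(2 × 2.48 × 9.8 × 9.42 / 5010) = 0.3023 m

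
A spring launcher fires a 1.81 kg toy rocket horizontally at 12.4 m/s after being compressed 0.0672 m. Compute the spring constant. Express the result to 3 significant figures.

Spring PE at full compression equals KE at release: ½kx² = ½mv²
k = mv²/x² = (1.81)(12.4)²/(0.0672)² = 61629 N/m

k = 61600 N/m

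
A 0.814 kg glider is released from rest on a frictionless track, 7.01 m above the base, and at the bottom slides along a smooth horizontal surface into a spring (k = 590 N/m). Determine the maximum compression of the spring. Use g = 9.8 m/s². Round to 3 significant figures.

At max compression the glider is momentarily at rest: mgh = ½kx²
x = √(2mgh/k) = √(2 × 0.814 × 9.8 × 7.01 / 590) = 0.4354 m

x = 0.435 m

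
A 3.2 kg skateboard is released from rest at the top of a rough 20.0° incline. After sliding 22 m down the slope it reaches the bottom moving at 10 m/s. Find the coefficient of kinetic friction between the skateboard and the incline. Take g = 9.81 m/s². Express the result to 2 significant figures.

μ_k = 0.12

Energy balance down the incline: mg L sinθ − ½mv² = μ_k (mg cosθ) L
mgL sinθ = 236.21 J; ½mv² = 160.00 J
W_f = 236.21 − 160.00 = 76.21 J
μ_k = W_f/(mg cosθ · L) = 76.21/(29.50 × 22) = 0.1174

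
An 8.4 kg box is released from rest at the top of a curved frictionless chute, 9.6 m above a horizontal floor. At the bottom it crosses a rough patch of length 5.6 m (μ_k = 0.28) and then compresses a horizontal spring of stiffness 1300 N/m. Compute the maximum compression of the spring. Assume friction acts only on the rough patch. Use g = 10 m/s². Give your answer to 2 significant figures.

Initial energy: E₁ = mgh = (8.4)(10)(9.6) = 806.40 J
Friction removes W_f = μ_k mg d = (0.28)(8.4)(10)(5.6) = 131.7 J
Energy reaching the spring: E = 806.40 − 131.7 = 674.69 J
At max compression ½kx² = E ⇒ x = √(2E/k) = √(2 × 674.69/1300) = 1.019 m

x = 1.0 m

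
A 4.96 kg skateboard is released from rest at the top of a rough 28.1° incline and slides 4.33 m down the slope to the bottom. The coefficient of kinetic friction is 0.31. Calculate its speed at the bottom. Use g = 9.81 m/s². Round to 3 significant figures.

v = 4.10 m/s

Energy: mgh = ½mv² + W_f, with h = L sinθ and W_f = μ_k (mg cosθ) L
mgh = mgL sinθ = (4.96)(9.81)(4.33)sin28.1° = 99.236 J
W_f = μ_k mg cosθ · L = (0.31)(4.96)(9.81)cos28.1°·4.33 = 57.61 J
½mv² = 99.236 − 57.61 = 41.622 J
v = √(2 × 41.622/4.96) = 4.097 m/s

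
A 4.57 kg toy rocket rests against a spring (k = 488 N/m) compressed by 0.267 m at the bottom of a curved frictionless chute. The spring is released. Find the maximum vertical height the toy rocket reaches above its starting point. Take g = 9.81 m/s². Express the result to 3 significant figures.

All spring PE becomes gravitational PE at the highest point: ½kx² = mgh
h = kx²/(2mg) = (488)(0.267)²/(2 × 4.57 × 9.81) = 0.3880 m

h = 0.388 m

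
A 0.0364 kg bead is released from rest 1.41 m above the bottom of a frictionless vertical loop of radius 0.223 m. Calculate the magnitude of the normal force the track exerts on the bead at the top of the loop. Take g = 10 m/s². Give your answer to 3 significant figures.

Energy from release to top (height 2r): mgh = ½mv_top² + mg(2r)
v_top² = 2g(h − 2r) = 2(10)(1.41 − 0.4460) = 19.280 m²/s²
At the top, both N and weight point toward the centre: N + mg = mv_top²/r
N = m(v_top²/r − g) = 0.0364(19.280/0.223 − 10) = 2.783 N

N = 2.78 N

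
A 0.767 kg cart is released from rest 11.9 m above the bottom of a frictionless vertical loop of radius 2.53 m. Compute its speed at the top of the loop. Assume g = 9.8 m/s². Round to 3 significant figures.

v = 11.6 m/s

Energy conservation: mgh = ½mv_top² + mg(2r)
v_top² = 2g(h − 2r) = 2(9.8)(11.9 − 5.060) = 134.1
v_top = 11.58 m/s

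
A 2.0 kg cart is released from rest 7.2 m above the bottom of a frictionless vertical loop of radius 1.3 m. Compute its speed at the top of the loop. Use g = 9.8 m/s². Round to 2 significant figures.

v = 9.5 m/s

Energy conservation: mgh = ½mv_top² + mg(2r)
v_top² = 2g(h − 2r) = 2(9.8)(7.2 − 2.600) = 90.16
v_top = 9.495 m/s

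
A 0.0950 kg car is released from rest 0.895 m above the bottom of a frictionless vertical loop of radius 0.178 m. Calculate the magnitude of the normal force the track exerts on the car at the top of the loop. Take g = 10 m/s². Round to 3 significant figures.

Energy from release to top (height 2r): mgh = ½mv_top² + mg(2r)
v_top² = 2g(h − 2r) = 2(10)(0.895 − 0.3560) = 10.780 m²/s²
At the top, both N and weight point toward the centre: N + mg = mv_top²/r
N = m(v_top²/r − g) = 0.0950(10.780/0.178 − 10) = 4.803 N

N = 4.80 N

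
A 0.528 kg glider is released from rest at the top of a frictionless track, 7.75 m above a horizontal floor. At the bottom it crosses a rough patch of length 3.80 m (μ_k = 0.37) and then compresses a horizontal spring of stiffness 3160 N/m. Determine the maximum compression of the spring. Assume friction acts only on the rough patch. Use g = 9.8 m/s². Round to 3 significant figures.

Initial energy: E₁ = mgh = (0.528)(9.8)(7.75) = 40.102 J
Friction removes W_f = μ_k mg d = (0.37)(0.528)(9.8)(3.80) = 7.275 J
Energy reaching the spring: E = 40.102 − 7.275 = 32.826 J
At max compression ½kx² = E ⇒ x = √(2E/k) = √(2 × 32.826/3160) = 0.1441 m

x = 0.144 m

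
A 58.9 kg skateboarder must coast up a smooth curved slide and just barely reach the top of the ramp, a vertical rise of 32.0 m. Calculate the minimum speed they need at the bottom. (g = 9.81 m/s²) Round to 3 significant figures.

At the top they are momentarily at rest, so all KE converts to PE: ½mv² = mgh
v = √(2gh) = √(2 × 9.81 × 32.0) = 25.06 m/s

v = 25.1 m/s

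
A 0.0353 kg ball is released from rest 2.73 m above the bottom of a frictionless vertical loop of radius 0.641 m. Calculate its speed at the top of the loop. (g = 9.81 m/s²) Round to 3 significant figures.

v = 5.33 m/s

Energy conservation: mgh = ½mv_top² + mg(2r)
v_top² = 2g(h − 2r) = 2(9.81)(2.73 − 1.282) = 28.41
v_top = 5.330 m/s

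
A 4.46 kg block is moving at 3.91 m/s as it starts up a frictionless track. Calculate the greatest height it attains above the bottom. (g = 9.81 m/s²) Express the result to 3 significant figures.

h = 0.779 m

By energy conservation, ½mv² = mgh
h = v²/(2g) = 3.91²/(2 × 9.81) = 0.7792 m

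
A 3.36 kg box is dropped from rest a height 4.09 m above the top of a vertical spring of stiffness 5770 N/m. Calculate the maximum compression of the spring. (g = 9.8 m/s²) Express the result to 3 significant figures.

Take the reference level at the top of the uncompressed spring. At max compression the box has fallen H + x and is momentarily at rest:
mg(H + x) = ½kx²
½(5770)x² − (3.36)(9.8)x − (3.36)(9.8)(4.09) = 0
2885x² − 32.93x − 134.7 = 0
x = [32.93 + √(1084 + 1.5542e+06)]/(2 × 2885) = 0.2218 m

x = 0.222 m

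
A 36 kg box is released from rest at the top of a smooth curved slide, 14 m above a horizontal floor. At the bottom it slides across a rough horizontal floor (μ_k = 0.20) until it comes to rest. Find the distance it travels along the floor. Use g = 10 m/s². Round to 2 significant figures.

d = 70 m

Energy bookkeeping (friction removes W_f = μ_k N d):
At rest all PE has been dissipated by friction: mgh = μ_k m g d
d = h/μ_k = 14/0.20 = 70.00 m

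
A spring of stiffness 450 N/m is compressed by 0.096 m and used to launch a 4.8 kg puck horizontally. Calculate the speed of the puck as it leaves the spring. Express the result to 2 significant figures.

v = 0.93 m/s

Spring PE converts entirely to kinetic energy: ½kx² = ½mv²
v = x√(k/m) = 0.096 × √(450/4.8) = 0.9295 m/s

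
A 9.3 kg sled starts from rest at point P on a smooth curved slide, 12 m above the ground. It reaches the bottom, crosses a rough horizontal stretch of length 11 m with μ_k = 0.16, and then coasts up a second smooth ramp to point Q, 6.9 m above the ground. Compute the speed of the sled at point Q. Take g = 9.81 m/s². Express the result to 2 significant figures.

Energy at P: mgh₁ = (9.3)(9.81)(12) = 1094.8 J
Friction loss: W_f = μ_k mg d = 160.6 J
At Q: ½mv² + mgh₂ = mgh₁ − W_f
½mv² = 1094.8 − 160.6 − 629.51 = 304.72 J
v = √(2 × 304.72/9.3) = 8.095 m/s

v = 8.1 m/s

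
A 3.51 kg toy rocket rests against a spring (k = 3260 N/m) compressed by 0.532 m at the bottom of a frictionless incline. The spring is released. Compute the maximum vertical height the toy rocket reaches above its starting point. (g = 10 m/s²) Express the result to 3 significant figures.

At maximum height the toy rocket is at rest, so ½kx² = mgh
h = kx²/(2mg) = (3260)(0.532)²/(2 × 3.51 × 10) = 13.14 m

h = 13.1 m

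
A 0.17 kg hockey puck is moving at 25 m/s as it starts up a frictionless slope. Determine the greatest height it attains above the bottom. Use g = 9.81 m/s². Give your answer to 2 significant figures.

Setting KE at the bottom equal to PE gained: ½mv² = mgh
h = v²/(2g) = 25²/(2 × 9.81) = 31.86 m

h = 32 m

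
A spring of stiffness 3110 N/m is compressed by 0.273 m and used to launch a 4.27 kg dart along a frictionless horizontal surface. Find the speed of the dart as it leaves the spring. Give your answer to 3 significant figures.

v = 7.37 m/s

The dart leaves the spring when the spring is at natural length, so ½kx² = ½mv²
v = x√(k/m) = 0.273 × √(3110/4.27) = 7.368 m/s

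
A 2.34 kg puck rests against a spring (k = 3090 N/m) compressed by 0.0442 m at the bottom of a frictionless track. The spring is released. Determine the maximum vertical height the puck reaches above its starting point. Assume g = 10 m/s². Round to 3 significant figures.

At maximum height the puck is at rest, so ½kx² = mgh
h = kx²/(2mg) = (3090)(0.0442)²/(2 × 2.34 × 10) = 0.1290 m

h = 0.129 m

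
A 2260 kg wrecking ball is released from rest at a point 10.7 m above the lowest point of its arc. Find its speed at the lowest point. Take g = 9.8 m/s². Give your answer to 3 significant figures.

v = 14.5 m/s

Energy conservation between the two points: mgh = ½mv²
The mass cancels from both sides.
v = √(2gh) = √(2 × 9.8 × 10.7) = √209.72 = 14.48 m/s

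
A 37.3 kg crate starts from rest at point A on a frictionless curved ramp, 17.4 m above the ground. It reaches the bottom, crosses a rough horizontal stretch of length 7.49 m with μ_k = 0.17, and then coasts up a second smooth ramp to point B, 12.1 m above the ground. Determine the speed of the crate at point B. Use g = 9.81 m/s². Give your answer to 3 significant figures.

v = 8.89 m/s

Energy at A: mgh₁ = (37.3)(9.81)(17.4) = 6366.9 J
Friction loss: W_f = μ_k mg d = 465.9 J
At B: ½mv² + mgh₂ = mgh₁ − W_f
½mv² = 6366.9 − 465.9 − 4427.5 = 1473.4 J
v = √(2 × 1473.4/37.3) = 8.888 m/s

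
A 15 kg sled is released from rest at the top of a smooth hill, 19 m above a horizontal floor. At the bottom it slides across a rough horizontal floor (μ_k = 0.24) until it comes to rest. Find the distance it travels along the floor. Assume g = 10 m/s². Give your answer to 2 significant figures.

Energy at the top = energy at the end + work done against friction:
At rest all PE has been dissipated by friction: mgh = μ_k m g d
d = h/μ_k = 19/0.24 = 79.17 m

d = 79 m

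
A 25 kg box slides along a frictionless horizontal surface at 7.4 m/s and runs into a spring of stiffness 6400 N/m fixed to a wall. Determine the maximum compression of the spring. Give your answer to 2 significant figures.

Conservation of energy between contact and max compression: ½mv² = ½kx²
x = v√(m/k) = 7.4 × √(25/6400) = 0.4625 m

x = 0.46 m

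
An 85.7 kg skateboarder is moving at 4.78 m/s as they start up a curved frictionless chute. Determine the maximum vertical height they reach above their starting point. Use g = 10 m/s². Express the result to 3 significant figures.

Setting KE at the bottom equal to PE gained: ½mv² = mgh
h = v²/(2g) = 4.78²/(2 × 10) = 1.142 m

h = 1.14 m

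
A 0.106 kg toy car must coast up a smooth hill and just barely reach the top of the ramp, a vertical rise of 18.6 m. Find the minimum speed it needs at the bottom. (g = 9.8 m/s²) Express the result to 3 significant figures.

v = 19.1 m/s

At the top it is momentarily at rest, so all KE converts to PE: ½mv² = mgh
v = √(2gh) = √(2 × 9.8 × 18.6) = 19.09 m/s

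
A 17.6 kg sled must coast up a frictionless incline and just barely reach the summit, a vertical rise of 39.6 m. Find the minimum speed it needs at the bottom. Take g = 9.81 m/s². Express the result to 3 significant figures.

At the top it is momentarily at rest, so all KE converts to PE: ½mv² = mgh
v = √(2gh) = √(2 × 9.81 × 39.6) = 27.87 m/s

v = 27.9 m/s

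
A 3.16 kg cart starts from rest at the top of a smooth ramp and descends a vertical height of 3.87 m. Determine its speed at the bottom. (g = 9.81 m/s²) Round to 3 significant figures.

Mechanical energy is conserved (no friction): mgh = ½mv²
v = √(2gh) = √(2 × 9.81 × 3.87) = √75.929 = 8.714 m/s

v = 8.71 m/s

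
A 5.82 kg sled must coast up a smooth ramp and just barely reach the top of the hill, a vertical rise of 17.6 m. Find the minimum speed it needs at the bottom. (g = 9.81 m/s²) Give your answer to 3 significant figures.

v = 18.6 m/s

At the top it is momentarily at rest, so all KE converts to PE: ½mv² = mgh
v = √(2gh) = √(2 × 9.81 × 17.6) = 18.58 m/s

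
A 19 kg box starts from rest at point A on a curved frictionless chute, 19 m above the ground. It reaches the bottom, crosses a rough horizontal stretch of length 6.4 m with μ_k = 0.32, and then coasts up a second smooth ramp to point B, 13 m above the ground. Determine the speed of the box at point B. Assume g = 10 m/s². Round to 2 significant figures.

v = 8.9 m/s

Energy at A: mgh₁ = (19)(10)(19) = 3610.0 J
Friction loss: W_f = μ_k mg d = 389.1 J
At B: ½mv² + mgh₂ = mgh₁ − W_f
½mv² = 3610.0 − 389.1 − 2470.0 = 750.88 J
v = √(2 × 750.88/19) = 8.890 m/s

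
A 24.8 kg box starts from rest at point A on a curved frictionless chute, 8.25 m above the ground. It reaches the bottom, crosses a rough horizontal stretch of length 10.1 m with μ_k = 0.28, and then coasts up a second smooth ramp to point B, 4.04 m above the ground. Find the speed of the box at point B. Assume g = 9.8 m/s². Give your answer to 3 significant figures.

v = 5.20 m/s

Energy at A: mgh₁ = (24.8)(9.8)(8.25) = 2005.1 J
Friction loss: W_f = μ_k mg d = 687.3 J
At B: ½mv² + mgh₂ = mgh₁ − W_f
½mv² = 2005.1 − 687.3 − 981.88 = 335.88 J
v = √(2 × 335.88/24.8) = 5.205 m/s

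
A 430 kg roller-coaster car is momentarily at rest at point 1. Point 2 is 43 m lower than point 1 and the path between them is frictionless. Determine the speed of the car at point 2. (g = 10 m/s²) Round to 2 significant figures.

Equating total energy at the two states: mgh = ½mv²
The mass cancels from both sides.
v = √(2gh) = √(2 × 10 × 43) = √860.00 = 29.33 m/s

v = 29 m/s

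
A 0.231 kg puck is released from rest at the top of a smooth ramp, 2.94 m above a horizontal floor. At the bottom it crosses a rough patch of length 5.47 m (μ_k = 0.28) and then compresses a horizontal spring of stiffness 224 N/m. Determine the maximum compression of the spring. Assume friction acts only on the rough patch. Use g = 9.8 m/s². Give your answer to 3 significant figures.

Initial energy: E₁ = mgh = (0.231)(9.8)(2.94) = 6.6556 J
Friction removes W_f = μ_k mg d = (0.28)(0.231)(9.8)(5.47) = 3.467 J
Energy reaching the spring: E = 6.6556 − 3.467 = 3.1883 J
At max compression ½kx² = E ⇒ x = √(2E/k) = √(2 × 3.1883/224) = 0.1687 m

x = 0.169 m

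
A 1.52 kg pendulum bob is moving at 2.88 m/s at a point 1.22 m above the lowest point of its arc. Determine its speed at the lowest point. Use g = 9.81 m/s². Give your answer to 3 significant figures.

v = 5.68 m/s

Energy conservation between the two points: ½mv₀² + mgh = ½mv²
v² = v₀² + 2gh = (2.88)² + 2(9.81)(1.22) = 32.231
v = √32.231 = 5.677 m/s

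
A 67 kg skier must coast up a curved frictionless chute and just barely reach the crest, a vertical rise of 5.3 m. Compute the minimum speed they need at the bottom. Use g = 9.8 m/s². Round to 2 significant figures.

At the top they are momentarily at rest, so all KE converts to PE: ½mv² = mgh
v = √(2gh) = √(2 × 9.8 × 5.3) = 10.19 m/s

v = 10 m/s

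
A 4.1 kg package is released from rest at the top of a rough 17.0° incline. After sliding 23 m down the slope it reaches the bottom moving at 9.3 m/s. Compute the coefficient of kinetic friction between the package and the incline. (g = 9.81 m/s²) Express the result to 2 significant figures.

μ_k = 0.11

Energy balance down the incline: mg L sinθ − ½mv² = μ_k (mg cosθ) L
mgL sinθ = 270.47 J; ½mv² = 177.30 J
W_f = 270.47 − 177.30 = 93.16 J
μ_k = W_f/(mg cosθ · L) = 93.16/(38.46 × 23) = 0.1053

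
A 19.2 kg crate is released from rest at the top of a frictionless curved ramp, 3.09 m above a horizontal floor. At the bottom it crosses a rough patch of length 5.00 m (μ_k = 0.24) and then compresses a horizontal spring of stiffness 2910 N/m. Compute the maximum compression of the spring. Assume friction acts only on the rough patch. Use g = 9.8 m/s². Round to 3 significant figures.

x = 0.494 m

Initial energy: E₁ = mgh = (19.2)(9.8)(3.09) = 581.41 J
Friction removes W_f = μ_k mg d = (0.24)(19.2)(9.8)(5.00) = 225.8 J
Energy reaching the spring: E = 581.41 − 225.8 = 355.62 J
At max compression ½kx² = E ⇒ x = √(2E/k) = √(2 × 355.62/2910) = 0.4944 m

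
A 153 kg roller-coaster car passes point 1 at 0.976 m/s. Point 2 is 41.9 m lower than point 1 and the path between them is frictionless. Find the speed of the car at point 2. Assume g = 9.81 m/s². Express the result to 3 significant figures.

v = 28.7 m/s

Equating total energy at the two states: ½mv₀² + mgh = ½mv²
v² = v₀² + 2gh = (0.976)² + 2(9.81)(41.9) = 823.03
v = √823.03 = 28.69 m/s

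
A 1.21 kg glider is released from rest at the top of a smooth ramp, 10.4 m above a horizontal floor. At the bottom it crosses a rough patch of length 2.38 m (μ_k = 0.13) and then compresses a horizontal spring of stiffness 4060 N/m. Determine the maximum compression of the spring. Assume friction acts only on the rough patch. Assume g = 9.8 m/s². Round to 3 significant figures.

Initial energy: E₁ = mgh = (1.21)(9.8)(10.4) = 123.32 J
Friction removes W_f = μ_k mg d = (0.13)(1.21)(9.8)(2.38) = 3.669 J
Energy reaching the spring: E = 123.32 − 3.669 = 119.65 J
At max compression ½kx² = E ⇒ x = √(2E/k) = √(2 × 119.65/4060) = 0.2428 m

x = 0.243 m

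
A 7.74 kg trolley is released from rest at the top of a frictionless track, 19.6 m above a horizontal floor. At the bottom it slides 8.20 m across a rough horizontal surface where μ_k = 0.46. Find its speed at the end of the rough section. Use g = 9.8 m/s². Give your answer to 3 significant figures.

Energy at the top = energy at the end + work done against friction:
mgh = ½mv² + μ_k m g d
W_f = μ_k mg d = (0.46)(7.74)(9.8)(8.20) = 286.1 J
½mv² = mgh − W_f = 1486.7 − 286.1 = 1200.6 J
v = √(2 × 1200.6/7.74) = 17.61 m/s

v = 17.6 m/s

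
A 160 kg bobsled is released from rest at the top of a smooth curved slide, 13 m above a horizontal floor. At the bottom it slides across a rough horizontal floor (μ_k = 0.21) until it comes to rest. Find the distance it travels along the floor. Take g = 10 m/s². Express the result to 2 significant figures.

d = 62 m

Applying the work–energy principle:
At rest all PE has been dissipated by friction: mgh = μ_k m g d
d = h/μ_k = 13/0.21 = 61.90 m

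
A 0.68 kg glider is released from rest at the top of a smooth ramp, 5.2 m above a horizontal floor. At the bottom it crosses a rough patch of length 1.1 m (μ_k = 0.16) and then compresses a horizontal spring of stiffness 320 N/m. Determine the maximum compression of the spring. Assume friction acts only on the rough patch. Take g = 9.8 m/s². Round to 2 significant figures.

Initial energy: E₁ = mgh = (0.68)(9.8)(5.2) = 34.653 J
Friction removes W_f = μ_k mg d = (0.16)(0.68)(9.8)(1.1) = 1.173 J
Energy reaching the spring: E = 34.653 − 1.173 = 33.480 J
At max compression ½kx² = E ⇒ x = √(2E/k) = √(2 × 33.480/320) = 0.4574 m

x = 0.46 m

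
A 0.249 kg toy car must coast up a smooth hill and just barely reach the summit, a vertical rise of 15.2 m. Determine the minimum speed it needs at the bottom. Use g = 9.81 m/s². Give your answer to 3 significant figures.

At the top it is momentarily at rest, so all KE converts to PE: ½mv² = mgh
v = √(2gh) = √(2 × 9.81 × 15.2) = 17.27 m/s

v = 17.3 m/s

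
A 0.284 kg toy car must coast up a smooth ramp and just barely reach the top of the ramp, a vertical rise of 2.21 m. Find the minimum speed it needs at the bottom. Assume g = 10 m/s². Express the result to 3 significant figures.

v = 6.65 m/s

At the top it is momentarily at rest, so all KE converts to PE: ½mv² = mgh
v = √(2gh) = √(2 × 10 × 2.21) = 6.648 m/s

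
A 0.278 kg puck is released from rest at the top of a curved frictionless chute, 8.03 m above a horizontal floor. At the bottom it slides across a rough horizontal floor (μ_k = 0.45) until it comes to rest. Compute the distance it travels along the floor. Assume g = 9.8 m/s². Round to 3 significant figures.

Applying the work–energy principle:
At rest all PE has been dissipated by friction: mgh = μ_k m g d
d = h/μ_k = 8.03/0.45 = 17.84 m

d = 17.8 m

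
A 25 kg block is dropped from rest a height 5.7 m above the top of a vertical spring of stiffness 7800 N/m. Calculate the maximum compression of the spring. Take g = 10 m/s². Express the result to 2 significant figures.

Measuring PE from the top of the relaxed spring, at max compression the block has dropped H + x with zero KE, so:
mg(H + x) = ½kx²
½(7800)x² − (25)(10)x − (25)(10)(5.7) = 0
3900x² − 250.0x − 1425 = 0
x = [250.0 + √(62500 + 2.2230e+07)]/(2 × 3900) = 0.6374 m

x = 0.64 m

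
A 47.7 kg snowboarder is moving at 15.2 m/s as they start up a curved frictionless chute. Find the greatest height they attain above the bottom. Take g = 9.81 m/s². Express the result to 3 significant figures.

h = 11.8 m

Setting KE at the bottom equal to PE gained: ½mv² = mgh
h = v²/(2g) = 15.2²/(2 × 9.81) = 11.78 m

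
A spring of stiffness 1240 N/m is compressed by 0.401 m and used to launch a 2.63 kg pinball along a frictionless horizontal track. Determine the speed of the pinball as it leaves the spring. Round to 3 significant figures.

v = 8.71 m/s

Spring PE converts entirely to kinetic energy: ½kx² = ½mv²
v = x√(k/m) = 0.401 × √(1240/2.63) = 8.707 m/s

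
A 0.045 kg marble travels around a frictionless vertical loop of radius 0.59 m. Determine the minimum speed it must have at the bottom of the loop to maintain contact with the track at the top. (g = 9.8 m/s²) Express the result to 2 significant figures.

v = 5.4 m/s

At the top: mg = mv_top²/r ⇒ v_top² = gr = 5.782 m²/s²
Energy from bottom to top (height 2r): ½mv_bot² = ½mv_top² + mg(2r)
v_bot² = gr + 4gr = 5gr = 28.91
v_bot = √(5gr) = 5.377 m/s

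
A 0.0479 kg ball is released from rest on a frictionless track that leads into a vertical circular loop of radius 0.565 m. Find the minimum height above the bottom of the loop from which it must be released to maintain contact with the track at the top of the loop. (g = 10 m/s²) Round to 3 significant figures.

h = 1.41 m

At the top, for minimum speed gravity alone supplies the centripetal force: mg = mv_top²/r ⇒ v_top² = gr = 5.650 m²/s²
Energy conservation from release height h to the top (height 2r): mgh = ½mv_top² + mg(2r)
h = v_top²/(2g) + 2r = r/2 + 2r = 5r/2 = 1.412 m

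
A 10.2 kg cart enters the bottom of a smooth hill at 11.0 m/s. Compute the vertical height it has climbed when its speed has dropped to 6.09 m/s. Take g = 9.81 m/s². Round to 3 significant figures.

Energy balance between the two points: ½mv₁² = ½mv₂² + mgh
h = (v₁² − v₂²)/(2g) = (11.0² − 6.09²)/(2 × 9.81) = 4.277 m

h = 4.28 m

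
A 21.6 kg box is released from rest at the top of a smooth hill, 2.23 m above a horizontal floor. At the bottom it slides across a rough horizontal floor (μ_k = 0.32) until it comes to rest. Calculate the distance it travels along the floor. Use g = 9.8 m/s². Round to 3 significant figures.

d = 6.97 m

Applying the work–energy principle:
At rest all PE has been dissipated by friction: mgh = μ_k m g d
d = h/μ_k = 2.23/0.32 = 6.969 m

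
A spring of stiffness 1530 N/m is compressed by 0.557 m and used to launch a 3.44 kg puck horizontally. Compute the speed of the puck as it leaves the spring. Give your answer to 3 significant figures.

The puck leaves the spring when the spring is at natural length, so ½kx² = ½mv²
v = x√(k/m) = 0.557 × √(1530/3.44) = 11.75 m/s

v = 11.7 m/s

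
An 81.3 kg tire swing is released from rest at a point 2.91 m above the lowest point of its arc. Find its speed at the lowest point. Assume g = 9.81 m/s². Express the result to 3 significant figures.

v = 7.56 m/s

Mechanical energy is conserved (no friction): mgh = ½mv²
v = √(2gh) = √(2 × 9.81 × 2.91) = √57.094 = 7.556 m/s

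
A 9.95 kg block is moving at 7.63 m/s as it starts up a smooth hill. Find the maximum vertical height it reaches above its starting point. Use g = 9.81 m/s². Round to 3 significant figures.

Setting KE at the bottom equal to PE gained: ½mv² = mgh
h = v²/(2g) = 7.63²/(2 × 9.81) = 2.967 m

h = 2.97 m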